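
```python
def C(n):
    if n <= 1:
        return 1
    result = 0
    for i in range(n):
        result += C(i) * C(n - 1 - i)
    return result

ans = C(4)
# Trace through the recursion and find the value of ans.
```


C(4)
= sum of C(i) * C(4-1-i) for i in 0..3
First compute sub-values bottom-up:
  C(0) = 1, C(1) = 1
  C(2) = 1*1 + 1*1 = 2
  C(3) = 1*2 + 1*1 + 2*1 = 5
Now C(4):
  C(0)*C(3) = 1*5 = 5
  C(1)*C(2) = 1*2 = 2
  C(2)*C(1) = 2*1 = 2
  C(3)*C(0) = 5*1 = 5
= 5 + 2 + 2 + 5
= 14


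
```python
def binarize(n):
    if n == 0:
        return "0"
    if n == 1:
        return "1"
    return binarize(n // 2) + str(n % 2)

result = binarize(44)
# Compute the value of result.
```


binarize(44)
= binarize(22) + "0"
= binarize(11) + "0" + "0"
= binarize(5) + "1" + "0" + "0"
= binarize(2) + "1" + "1" + "0" + "0"
= binarize(1) + "0" + "1" + "1" + "0" + "0"
= "1" + "0" + "1" + "1" + "0" + "0"
= "101100"


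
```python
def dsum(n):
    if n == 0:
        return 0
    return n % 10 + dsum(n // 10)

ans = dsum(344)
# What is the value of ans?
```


dsum(344)
= 4 + dsum(34)
= 4 + 4 + dsum(3)
= 4 + 4 + 3 + dsum(0)
= 4 + 4 + 3 + 0
= 11


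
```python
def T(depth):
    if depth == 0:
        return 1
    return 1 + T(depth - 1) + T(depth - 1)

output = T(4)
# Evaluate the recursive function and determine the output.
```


T(4)
= 1 + T(3) + T(3)
= 1 + 2 * T(3)
T(k) = 2^(k+1) - 1
T(0) = 1
T(1) = 3
T(2) = 7
T(3) = 15
T(4) = 31
T(4) = 2^5 - 1 = 31


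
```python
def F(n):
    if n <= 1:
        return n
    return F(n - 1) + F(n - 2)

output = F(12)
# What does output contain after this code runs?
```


F(12)
= F(11) + F(10)
= (F(10) + F(9)) + F(10)
Computing bottom-up: F(0)=0, F(1)=1, F(2)=1, F(3)=2, F(4)=3, F(5)=5, F(6)=8, F(7)=13, F(8)=21, F(9)=34, F(10)=55, F(11)=89, F(12)=144
= 144


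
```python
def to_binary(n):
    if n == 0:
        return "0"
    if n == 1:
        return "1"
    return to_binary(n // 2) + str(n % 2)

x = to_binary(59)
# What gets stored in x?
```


to_binary(59)
= to_binary(29) + "1"
= to_binary(14) + "1" + "1"
= to_binary(7) + "0" + "1" + "1"
= to_binary(3) + "1" + "0" + "1" + "1"
= to_binary(1) + "1" + "1" + "0" + "1" + "1"
= "1" + "1" + "1" + "0" + "1" + "1"
= "111011"


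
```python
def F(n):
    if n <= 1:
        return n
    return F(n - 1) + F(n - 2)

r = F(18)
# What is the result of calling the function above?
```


F(18)
= F(17) + F(16)
= (F(16) + F(15)) + F(16)
Computing bottom-up: F(0)=0, F(1)=1, F(2)=1, F(3)=2, F(4)=3, F(5)=5, F(6)=8, F(7)=13, F(8)=21, F(9)=34, F(10)=55, F(11)=89, F(12)=144, F(13)=233, F(14)=377, F(15)=610, F(16)=987, F(17)=1597, F(18)=2584
= 2584


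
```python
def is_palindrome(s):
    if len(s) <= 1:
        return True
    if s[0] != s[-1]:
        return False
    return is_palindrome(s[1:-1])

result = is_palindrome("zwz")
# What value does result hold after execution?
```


is_palindrome("zwz")
"zwz": s[0]='z' == s[-1]='z' -> is_palindrome("w")
"w": len <= 1 -> True
= True


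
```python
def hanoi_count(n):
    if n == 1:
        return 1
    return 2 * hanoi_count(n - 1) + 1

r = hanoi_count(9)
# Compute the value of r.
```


hanoi_count(9)
= 2 * hanoi_count(8) + 1
= 2 * (2 * hanoi_count(7) + 1) + 1
= 2 * (2 * (2 * hanoi_count(6) + 1) + 1) + 1
= 2 * (2 * (2 * (2 * hanoi_count(5) + 1) + 1) + 1) + 1
= 2 * (2 * (2 * (2 * (2 * hanoi_count(4) + 1) + 1) + 1) + 1) + 1
= 2 * (2 * (2 * (2 * (2 * (2 * hanoi_count(3) + 1) + 1) + 1) + 1) + 1) + 1
= 2 * (2 * (2 * (2 * (2 * (2 * (2 * hanoi_count(2) + 1) + 1) + 1) + 1) + 1) + 1) + 1
= 2 * (2 * (2 * (2 * (2 * (2 * (2 * (2 * hanoi_count(1) + 1) + 1) + 1) + 1) + 1) + 1) + 1) + 1
Now compute bottom-up:
hanoi_count(1) = 1
hanoi_count(2) = 2 * 1 + 1 = 3
hanoi_count(3) = 2 * 3 + 1 = 7
hanoi_count(4) = 2 * 7 + 1 = 15
hanoi_count(5) = 2 * 15 + 1 = 31
hanoi_count(6) = 2 * 31 + 1 = 63
hanoi_count(7) = 2 * 63 + 1 = 127
hanoi_count(8) = 2 * 127 + 1 = 255
hanoi_count(9) = 2 * 255 + 1 = 511
= 511


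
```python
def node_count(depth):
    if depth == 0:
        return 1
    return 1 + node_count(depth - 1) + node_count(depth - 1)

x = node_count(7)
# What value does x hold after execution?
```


node_count(7)
= 1 + node_count(6) + node_count(6)
= 1 + 2 * node_count(6)
node_count(k) = 2^(k+1) - 1
node_count(0) = 1
node_count(1) = 3
node_count(2) = 7
node_count(3) = 15
node_count(4) = 31
node_count(7) = 2^8 - 1 = 255


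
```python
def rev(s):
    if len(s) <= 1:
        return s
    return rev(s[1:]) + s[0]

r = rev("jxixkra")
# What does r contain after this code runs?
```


rev("jxixkra")
= rev("xixkra") + "j"
= rev("ixkra") + "x" + "j"
= rev("xkra") + "i" + "x" + "j"
= rev("kra") + "x" + "i" + "x" + "j"
= rev("ra") + "k" + "x" + "i" + "x" + "j"
= rev("a") + "r" + "k" + "x" + "i" + "x" + "j"
= "a" + "r" + "k" + "x" + "i" + "x" + "j"
= "arkxixj"


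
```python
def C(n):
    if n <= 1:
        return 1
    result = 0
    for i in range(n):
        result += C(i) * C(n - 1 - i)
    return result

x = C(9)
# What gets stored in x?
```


C(9)
= sum of C(i) * C(9-1-i) for i in 0..8
First compute sub-values bottom-up:
  C(0) = 1, C(1) = 1
  C(2) = 1*1 + 1*1 = 2
  C(3) = 1*2 + 1*1 + 2*1 = 5
  C(4) = 1*5 + 1*2 + 2*1 + 5*1 = 14
  C(5) = 1*14 + 1*5 + 2*2 + 5*1 + 14*1 = 42
  C(6) = 1*42 + 1*14 + 2*5 + 5*2 + 14*1 + 42*1 = 132
  C(7) = 1*132 + 1*42 + 2*14 + 5*5 + 14*2 + 42*1 + 132*1 = 429
  C(8) = 1*429 + 1*132 + 2*42 + 5*14 + 14*5 + 42*2 + 132*1 + 429*1 = 1430
Now C(9):
  C(0)*C(8) = 1*1430 = 1430
  C(1)*C(7) = 1*429 = 429
  C(2)*C(6) = 2*132 = 264
  C(3)*C(5) = 5*42 = 210
  C(4)*C(4) = 14*14 = 196
  C(5)*C(3) = 42*5 = 210
  C(6)*C(2) = 132*2 = 264
  C(7)*C(1) = 429*1 = 429
  C(8)*C(0) = 1430*1 = 1430
= 1430 + 429 + 264 + 210 + 196 + 210 + 264 + 429 + 1430
= 4862


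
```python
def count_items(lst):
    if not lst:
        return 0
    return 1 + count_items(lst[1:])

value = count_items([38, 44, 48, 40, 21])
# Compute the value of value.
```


count_items([38, 44, 48, 40, 21])
= 1 + count_items([44, 48, 40, 21])
= 1 + 1 + count_items([48, 40, 21])
= 1 + 1 + 1 + count_items([40, 21])
= 1 + 1 + 1 + 1 + count_items([21])
= 1 + 1 + 1 + 1 + 1 + count_items([])
= 1 + 1 + 1 + 1 + 1 + 0
= 5


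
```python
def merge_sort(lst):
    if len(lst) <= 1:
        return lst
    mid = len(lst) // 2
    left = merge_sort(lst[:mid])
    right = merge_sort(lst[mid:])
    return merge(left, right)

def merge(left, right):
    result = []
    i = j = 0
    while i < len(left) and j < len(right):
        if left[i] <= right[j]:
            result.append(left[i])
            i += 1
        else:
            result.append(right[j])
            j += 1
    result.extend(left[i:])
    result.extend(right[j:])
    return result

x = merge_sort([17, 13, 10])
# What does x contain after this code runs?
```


merge_sort([17, 13, 10])
Split into [17] and [13, 10]
Left sorted: [17]
Right sorted: [10, 13]
Merge [17] and [10, 13]
= [10, 13, 17]


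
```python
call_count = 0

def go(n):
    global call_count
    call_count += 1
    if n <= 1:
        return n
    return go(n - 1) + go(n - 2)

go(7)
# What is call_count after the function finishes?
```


go(7) calls go(6) and go(5); each non-base call branches into two more.
Let C(k) = total number of calls made by go(k), including the call to go(k) itself.
Base cases: C(0) = 1, C(1) = 1
Recurrence: C(k) = 1 + C(k-1) + C(k-2)
  C(2) = 1 + C(1) + C(0) = 1 + 1 + 1 = 3
  C(3) = 1 + C(2) + C(1) = 1 + 3 + 1 = 5
  C(4) = 1 + C(3) + C(2) = 1 + 5 + 3 = 9
  C(5) = 1 + C(4) + C(3) = 1 + 9 + 5 = 15
  C(6) = 1 + C(5) + C(4) = 1 + 15 + 9 = 25
  C(7) = 1 + C(6) + C(5) = 1 + 25 + 15 = 41
Total calls = C(7) = 41


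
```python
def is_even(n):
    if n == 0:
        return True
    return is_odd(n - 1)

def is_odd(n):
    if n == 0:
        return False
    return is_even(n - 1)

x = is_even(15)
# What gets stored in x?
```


is_even(15)
= is_odd(14)
= is_even(13)
= is_odd(12)
= is_even(11)
= is_odd(10)
= is_even(9)
= is_odd(8)
= is_even(7)
= is_odd(6)
= is_even(5)
= is_odd(4)
= is_even(3)
= is_odd(2)
= is_even(1)
= is_odd(0)
n == 0: return False
= False


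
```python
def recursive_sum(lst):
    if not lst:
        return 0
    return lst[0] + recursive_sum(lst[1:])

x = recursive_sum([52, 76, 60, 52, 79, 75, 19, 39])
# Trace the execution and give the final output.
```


recursive_sum([52, 76, 60, 52, 79, 75, 19, 39])
= 52 + recursive_sum([76, 60, 52, 79, 75, 19, 39])
= 52 + 76 + recursive_sum([60, 52, 79, 75, 19, 39])
= 52 + 76 + 60 + recursive_sum([52, 79, 75, 19, 39])
= 52 + 76 + 60 + 52 + recursive_sum([79, 75, 19, 39])
= 52 + 76 + 60 + 52 + 79 + recursive_sum([75, 19, 39])
= 52 + 76 + 60 + 52 + 79 + 75 + recursive_sum([19, 39])
= 52 + 76 + 60 + 52 + 79 + 75 + 19 + recursive_sum([39])
= 52 + 76 + 60 + 52 + 79 + 75 + 19 + 39 + recursive_sum([])
= 52 + 76 + 60 + 52 + 79 + 75 + 19 + 39 + 0
= 452


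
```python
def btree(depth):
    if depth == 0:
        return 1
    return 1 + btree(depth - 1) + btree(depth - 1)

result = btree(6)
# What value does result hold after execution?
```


btree(6)
= 1 + btree(5) + btree(5)
= 1 + 2 * btree(5)
btree(k) = 2^(k+1) - 1
btree(0) = 1
btree(1) = 3
btree(2) = 7
btree(3) = 15
btree(4) = 31
btree(6) = 2^7 - 1 = 127


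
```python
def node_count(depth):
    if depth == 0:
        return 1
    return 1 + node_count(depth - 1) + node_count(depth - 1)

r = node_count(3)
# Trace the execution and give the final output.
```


node_count(3)
= 1 + node_count(2) + node_count(2)
= 1 + 2 * node_count(2)
node_count(k) = 2^(k+1) - 1
node_count(0) = 1
node_count(1) = 3
node_count(2) = 7
node_count(3) = 15
node_count(3) = 2^4 - 1 = 15


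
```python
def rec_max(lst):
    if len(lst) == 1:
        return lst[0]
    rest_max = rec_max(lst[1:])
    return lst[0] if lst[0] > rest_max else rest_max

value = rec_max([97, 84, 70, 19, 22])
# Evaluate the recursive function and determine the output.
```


rec_max([97, 84, 70, 19, 22])
= compare 97 with rec_max([84, 70, 19, 22])
= compare 84 with rec_max([70, 19, 22])
= compare 70 with rec_max([19, 22])
= compare 19 with rec_max([22])
Base: rec_max([22]) = 22
compare 19 with 22: max = 22
compare 70 with 22: max = 70
compare 84 with 70: max = 84
compare 97 with 84: max = 97
= 97


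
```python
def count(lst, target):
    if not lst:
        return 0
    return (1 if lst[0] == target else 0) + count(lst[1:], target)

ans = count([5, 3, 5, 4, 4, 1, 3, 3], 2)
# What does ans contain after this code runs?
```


count([5, 3, 5, 4, 4, 1, 3, 3], 2)
lst[0]=5 != 2: 0 + count([3, 5, 4, 4, 1, 3, 3], 2)
lst[0]=3 != 2: 0 + count([5, 4, 4, 1, 3, 3], 2)
lst[0]=5 != 2: 0 + count([4, 4, 1, 3, 3], 2)
lst[0]=4 != 2: 0 + count([4, 1, 3, 3], 2)
lst[0]=4 != 2: 0 + count([1, 3, 3], 2)
lst[0]=1 != 2: 0 + count([3, 3], 2)
lst[0]=3 != 2: 0 + count([3], 2)
lst[0]=3 != 2: 0 + count([], 2)
= 0


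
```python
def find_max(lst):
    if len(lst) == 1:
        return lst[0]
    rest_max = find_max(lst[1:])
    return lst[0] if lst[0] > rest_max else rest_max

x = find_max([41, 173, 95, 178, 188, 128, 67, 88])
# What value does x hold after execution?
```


find_max([41, 173, 95, 178, 188, 128, 67, 88])
= compare 41 with find_max([173, 95, 178, 188, 128, 67, 88])
= compare 173 with find_max([95, 178, 188, 128, 67, 88])
= compare 95 with find_max([178, 188, 128, 67, 88])
= compare 178 with find_max([188, 128, 67, 88])
= compare 188 with find_max([128, 67, 88])
= compare 128 with find_max([67, 88])
= compare 67 with find_max([88])
Base: find_max([88]) = 88
compare 67 with 88: max = 88
compare 128 with 88: max = 128
compare 188 with 128: max = 188
compare 178 with 188: max = 188
compare 95 with 188: max = 188
compare 173 with 188: max = 188
compare 41 with 188: max = 188
= 188


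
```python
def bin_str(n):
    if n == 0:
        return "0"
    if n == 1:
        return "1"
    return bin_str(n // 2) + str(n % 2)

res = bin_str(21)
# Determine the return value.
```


bin_str(21)
= bin_str(10) + "1"
= bin_str(5) + "0" + "1"
= bin_str(2) + "1" + "0" + "1"
= bin_str(1) + "0" + "1" + "0" + "1"
= "1" + "0" + "1" + "0" + "1"
= "10101"


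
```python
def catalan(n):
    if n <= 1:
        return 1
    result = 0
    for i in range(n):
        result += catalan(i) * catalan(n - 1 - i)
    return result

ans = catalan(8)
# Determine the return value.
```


catalan(8)
= sum of catalan(i) * catalan(8-1-i) for i in 0..7
First compute sub-values bottom-up:
  catalan(0) = 1, catalan(1) = 1
  catalan(2) = 1*1 + 1*1 = 2
  catalan(3) = 1*2 + 1*1 + 2*1 = 5
  catalan(4) = 1*5 + 1*2 + 2*1 + 5*1 = 14
  catalan(5) = 1*14 + 1*5 + 2*2 + 5*1 + 14*1 = 42
  catalan(6) = 1*42 + 1*14 + 2*5 + 5*2 + 14*1 + 42*1 = 132
  catalan(7) = 1*132 + 1*42 + 2*14 + 5*5 + 14*2 + 42*1 + 132*1 = 429
Now catalan(8):
  catalan(0)*catalan(7) = 1*429 = 429
  catalan(1)*catalan(6) = 1*132 = 132
  catalan(2)*catalan(5) = 2*42 = 84
  catalan(3)*catalan(4) = 5*14 = 70
  catalan(4)*catalan(3) = 14*5 = 70
  catalan(5)*catalan(2) = 42*2 = 84
  catalan(6)*catalan(1) = 132*1 = 132
  catalan(7)*catalan(0) = 429*1 = 429
= 429 + 132 + 84 + 70 + 70 + 84 + 132 + 429
= 1430


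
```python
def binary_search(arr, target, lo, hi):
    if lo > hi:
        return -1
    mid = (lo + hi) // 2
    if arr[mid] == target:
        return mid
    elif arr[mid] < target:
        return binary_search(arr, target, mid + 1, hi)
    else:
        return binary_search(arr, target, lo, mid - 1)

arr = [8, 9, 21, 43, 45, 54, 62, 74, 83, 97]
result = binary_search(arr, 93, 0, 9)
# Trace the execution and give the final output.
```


binary_search(arr, 93, 0, 9)
lo=0, hi=9, mid=4, arr[mid]=45
45 < 93, search right half
lo=5, hi=9, mid=7, arr[mid]=74
74 < 93, search right half
lo=8, hi=9, mid=8, arr[mid]=83
83 < 93, search right half
lo=9, hi=9, mid=9, arr[mid]=97
97 > 93, search left half
lo > hi, target not found, return -1
= -1


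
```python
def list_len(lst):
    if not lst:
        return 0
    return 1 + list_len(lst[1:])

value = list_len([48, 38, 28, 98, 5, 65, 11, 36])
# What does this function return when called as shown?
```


list_len([48, 38, 28, 98, 5, 65, 11, 36])
= 1 + list_len([38, 28, 98, 5, 65, 11, 36])
= 1 + 1 + list_len([28, 98, 5, 65, 11, 36])
= 1 + 1 + 1 + list_len([98, 5, 65, 11, 36])
= 1 + 1 + 1 + 1 + list_len([5, 65, 11, 36])
= 1 + 1 + 1 + 1 + 1 + list_len([65, 11, 36])
= 1 + 1 + 1 + 1 + 1 + 1 + list_len([11, 36])
= 1 + 1 + 1 + 1 + 1 + 1 + 1 + list_len([36])
= 1 + 1 + 1 + 1 + 1 + 1 + 1 + 1 + list_len([])
= 1 + 1 + 1 + 1 + 1 + 1 + 1 + 1 + 0
= 8


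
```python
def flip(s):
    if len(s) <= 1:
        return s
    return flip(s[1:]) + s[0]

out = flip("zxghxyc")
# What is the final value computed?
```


flip("zxghxyc")
= flip("xghxyc") + "z"
= flip("ghxyc") + "x" + "z"
= flip("hxyc") + "g" + "x" + "z"
= flip("xyc") + "h" + "g" + "x" + "z"
= flip("yc") + "x" + "h" + "g" + "x" + "z"
= flip("c") + "y" + "x" + "h" + "g" + "x" + "z"
= "c" + "y" + "x" + "h" + "g" + "x" + "z"
= "cyxhgxz"


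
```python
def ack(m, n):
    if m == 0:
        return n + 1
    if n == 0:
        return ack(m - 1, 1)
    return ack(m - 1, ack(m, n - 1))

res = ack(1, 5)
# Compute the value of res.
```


ack(1, 5)
= ack(0, ack(1, 4))
First compute ack(1, 4) = 6
= ack(0, 6)
= 7


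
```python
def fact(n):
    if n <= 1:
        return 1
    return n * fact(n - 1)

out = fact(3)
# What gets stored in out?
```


fact(3)
= 3 * fact(2)
= 3 * 2 * fact(1)
= 3 * 2 * 1
= 6


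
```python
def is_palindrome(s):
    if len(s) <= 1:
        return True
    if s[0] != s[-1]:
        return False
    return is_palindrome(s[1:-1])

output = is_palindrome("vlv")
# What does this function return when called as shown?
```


is_palindrome("vlv")
"vlv": s[0]='v' == s[-1]='v' -> is_palindrome("l")
"l": len <= 1 -> True
= True


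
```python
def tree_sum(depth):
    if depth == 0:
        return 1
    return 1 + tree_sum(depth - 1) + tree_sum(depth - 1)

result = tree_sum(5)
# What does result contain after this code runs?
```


tree_sum(5)
= 1 + tree_sum(4) + tree_sum(4)
= 1 + 2 * tree_sum(4)
tree_sum(k) = 2^(k+1) - 1
tree_sum(0) = 1
tree_sum(1) = 3
tree_sum(2) = 7
tree_sum(3) = 15
tree_sum(4) = 31
tree_sum(5) = 2^6 - 1 = 63


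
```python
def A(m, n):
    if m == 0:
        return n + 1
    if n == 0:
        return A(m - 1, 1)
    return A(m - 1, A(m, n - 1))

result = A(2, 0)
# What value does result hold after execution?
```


A(2, 0)
n == 0: return A(1, 1)
= A(1, 1) = 3
= 3


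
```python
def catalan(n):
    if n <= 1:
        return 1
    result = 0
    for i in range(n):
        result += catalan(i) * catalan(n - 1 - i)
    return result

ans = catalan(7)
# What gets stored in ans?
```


catalan(7)
= sum of catalan(i) * catalan(7-1-i) for i in 0..6
First compute sub-values bottom-up:
  catalan(0) = 1, catalan(1) = 1
  catalan(2) = 1*1 + 1*1 = 2
  catalan(3) = 1*2 + 1*1 + 2*1 = 5
  catalan(4) = 1*5 + 1*2 + 2*1 + 5*1 = 14
  catalan(5) = 1*14 + 1*5 + 2*2 + 5*1 + 14*1 = 42
  catalan(6) = 1*42 + 1*14 + 2*5 + 5*2 + 14*1 + 42*1 = 132
Now catalan(7):
  catalan(0)*catalan(6) = 1*132 = 132
  catalan(1)*catalan(5) = 1*42 = 42
  catalan(2)*catalan(4) = 2*14 = 28
  catalan(3)*catalan(3) = 5*5 = 25
  catalan(4)*catalan(2) = 14*2 = 28
  catalan(5)*catalan(1) = 42*1 = 42
  catalan(6)*catalan(0) = 132*1 = 132
= 132 + 42 + 28 + 25 + 28 + 42 + 132
= 429


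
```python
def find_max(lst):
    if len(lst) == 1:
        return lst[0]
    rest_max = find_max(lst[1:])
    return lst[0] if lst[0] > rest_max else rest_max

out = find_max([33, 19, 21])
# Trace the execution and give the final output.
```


find_max([33, 19, 21])
= compare 33 with find_max([19, 21])
= compare 19 with find_max([21])
Base: find_max([21]) = 21
compare 19 with 21: max = 21
compare 33 with 21: max = 33
= 33


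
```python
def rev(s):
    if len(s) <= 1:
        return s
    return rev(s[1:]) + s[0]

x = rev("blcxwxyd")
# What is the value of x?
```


rev("blcxwxyd")
= rev("lcxwxyd") + "b"
= rev("cxwxyd") + "l" + "b"
= rev("xwxyd") + "c" + "l" + "b"
= rev("wxyd") + "x" + "c" + "l" + "b"
= rev("xyd") + "w" + "x" + "c" + "l" + "b"
= rev("yd") + "x" + "w" + "x" + "c" + "l" + "b"
= rev("d") + "y" + "x" + "w" + "x" + "c" + "l" + "b"
= "d" + "y" + "x" + "w" + "x" + "c" + "l" + "b"
= "dyxwxclb"


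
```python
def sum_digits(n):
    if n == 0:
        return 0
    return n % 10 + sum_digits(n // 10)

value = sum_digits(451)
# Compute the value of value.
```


sum_digits(451)
= 1 + sum_digits(45)
= 1 + 5 + sum_digits(4)
= 1 + 5 + 4 + sum_digits(0)
= 1 + 5 + 4 + 0
= 10


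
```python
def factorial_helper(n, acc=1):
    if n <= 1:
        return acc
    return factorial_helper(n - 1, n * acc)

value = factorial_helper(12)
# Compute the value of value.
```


factorial_helper(12, 1)
= factorial_helper(11, 12 * 1) = factorial_helper(11, 12)
= factorial_helper(10, 11 * 12) = factorial_helper(10, 132)
= factorial_helper(9, 10 * 132) = factorial_helper(9, 1320)
= factorial_helper(8, 9 * 1320) = factorial_helper(8, 11880)
= factorial_helper(7, 8 * 11880) = factorial_helper(7, 95040)
= factorial_helper(6, 7 * 95040) = factorial_helper(6, 665280)
= factorial_helper(5, 6 * 665280) = factorial_helper(5, 3991680)
= factorial_helper(4, 5 * 3991680) = factorial_helper(4, 19958400)
= factorial_helper(3, 4 * 19958400) = factorial_helper(3, 79833600)
= factorial_helper(2, 3 * 79833600) = factorial_helper(2, 239500800)
= factorial_helper(1, 2 * 239500800) = factorial_helper(1, 479001600)
n <= 1, return acc = 479001600


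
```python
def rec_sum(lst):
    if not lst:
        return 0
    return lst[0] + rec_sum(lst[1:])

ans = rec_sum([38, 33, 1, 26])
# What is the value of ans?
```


rec_sum([38, 33, 1, 26])
= 38 + rec_sum([33, 1, 26])
= 38 + 33 + rec_sum([1, 26])
= 38 + 33 + 1 + rec_sum([26])
= 38 + 33 + 1 + 26 + rec_sum([])
= 38 + 33 + 1 + 26 + 0
= 98


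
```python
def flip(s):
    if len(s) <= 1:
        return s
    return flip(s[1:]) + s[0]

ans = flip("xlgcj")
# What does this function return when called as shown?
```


flip("xlgcj")
= flip("lgcj") + "x"
= flip("gcj") + "l" + "x"
= flip("cj") + "g" + "l" + "x"
= flip("j") + "c" + "g" + "l" + "x"
= "j" + "c" + "g" + "l" + "x"
= "jcglx"


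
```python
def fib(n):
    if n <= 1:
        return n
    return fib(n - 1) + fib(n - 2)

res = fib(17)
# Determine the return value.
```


fib(17)
= fib(16) + fib(15)
= (fib(15) + fib(14)) + fib(15)
Computing bottom-up: fib(0)=0, fib(1)=1, fib(2)=1, fib(3)=2, fib(4)=3, fib(5)=5, fib(6)=8, fib(7)=13, fib(8)=21, fib(9)=34, fib(10)=55, fib(11)=89, fib(12)=144, fib(13)=233, fib(14)=377, fib(15)=610, fib(16)=987, fib(17)=1597
= 1597


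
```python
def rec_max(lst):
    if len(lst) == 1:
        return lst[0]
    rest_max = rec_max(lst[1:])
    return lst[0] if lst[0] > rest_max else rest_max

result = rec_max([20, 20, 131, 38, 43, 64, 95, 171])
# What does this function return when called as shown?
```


rec_max([20, 20, 131, 38, 43, 64, 95, 171])
= compare 20 with rec_max([20, 131, 38, 43, 64, 95, 171])
= compare 20 with rec_max([131, 38, 43, 64, 95, 171])
= compare 131 with rec_max([38, 43, 64, 95, 171])
= compare 38 with rec_max([43, 64, 95, 171])
= compare 43 with rec_max([64, 95, 171])
= compare 64 with rec_max([95, 171])
= compare 95 with rec_max([171])
Base: rec_max([171]) = 171
compare 95 with 171: max = 171
compare 64 with 171: max = 171
compare 43 with 171: max = 171
compare 38 with 171: max = 171
compare 131 with 171: max = 171
compare 20 with 171: max = 171
compare 20 with 171: max = 171
= 171


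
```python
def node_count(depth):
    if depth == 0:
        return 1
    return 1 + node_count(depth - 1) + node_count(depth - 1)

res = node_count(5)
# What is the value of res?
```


node_count(5)
= 1 + node_count(4) + node_count(4)
= 1 + 2 * node_count(4)
node_count(k) = 2^(k+1) - 1
node_count(0) = 1
node_count(1) = 3
node_count(2) = 7
node_count(3) = 15
node_count(4) = 31
node_count(5) = 2^6 - 1 = 63


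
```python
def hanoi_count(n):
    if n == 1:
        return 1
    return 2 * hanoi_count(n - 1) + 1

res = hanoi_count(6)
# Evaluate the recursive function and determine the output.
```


hanoi_count(6)
= 2 * hanoi_count(5) + 1
= 2 * (2 * hanoi_count(4) + 1) + 1
= 2 * (2 * (2 * hanoi_count(3) + 1) + 1) + 1
= 2 * (2 * (2 * (2 * hanoi_count(2) + 1) + 1) + 1) + 1
= 2 * (2 * (2 * (2 * (2 * hanoi_count(1) + 1) + 1) + 1) + 1) + 1
Now compute bottom-up:
hanoi_count(1) = 1
hanoi_count(2) = 2 * 1 + 1 = 3
hanoi_count(3) = 2 * 3 + 1 = 7
hanoi_count(4) = 2 * 7 + 1 = 15
hanoi_count(5) = 2 * 15 + 1 = 31
hanoi_count(6) = 2 * 31 + 1 = 63
= 63


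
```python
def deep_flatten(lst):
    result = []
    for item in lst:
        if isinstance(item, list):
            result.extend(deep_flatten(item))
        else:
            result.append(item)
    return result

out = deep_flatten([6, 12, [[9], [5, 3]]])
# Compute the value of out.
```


deep_flatten([6, 12, [[9], [5, 3]]])
Processing each element:
  6 is not a list -> append 6
  12 is not a list -> append 12
  [[9], [5, 3]] is a list -> deep_flatten recursively -> [9, 5, 3]
= [6, 12, 9, 5, 3]


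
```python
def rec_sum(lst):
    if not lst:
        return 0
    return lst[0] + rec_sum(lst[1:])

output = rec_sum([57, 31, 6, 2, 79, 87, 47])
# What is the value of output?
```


rec_sum([57, 31, 6, 2, 79, 87, 47])
= 57 + rec_sum([31, 6, 2, 79, 87, 47])
= 57 + 31 + rec_sum([6, 2, 79, 87, 47])
= 57 + 31 + 6 + rec_sum([2, 79, 87, 47])
= 57 + 31 + 6 + 2 + rec_sum([79, 87, 47])
= 57 + 31 + 6 + 2 + 79 + rec_sum([87, 47])
= 57 + 31 + 6 + 2 + 79 + 87 + rec_sum([47])
= 57 + 31 + 6 + 2 + 79 + 87 + 47 + rec_sum([])
= 57 + 31 + 6 + 2 + 79 + 87 + 47 + 0
= 309


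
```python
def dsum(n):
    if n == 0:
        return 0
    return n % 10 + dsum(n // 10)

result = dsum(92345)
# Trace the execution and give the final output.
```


dsum(92345)
= 5 + dsum(9234)
= 5 + 4 + dsum(923)
= 5 + 4 + 3 + dsum(92)
= 5 + 4 + 3 + 2 + dsum(9)
= 5 + 4 + 3 + 2 + 9 + dsum(0)
= 5 + 4 + 3 + 2 + 9 + 0
= 23


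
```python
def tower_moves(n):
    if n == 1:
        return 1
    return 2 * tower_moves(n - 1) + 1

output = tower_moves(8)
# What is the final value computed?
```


tower_moves(8)
= 2 * tower_moves(7) + 1
= 2 * (2 * tower_moves(6) + 1) + 1
= 2 * (2 * (2 * tower_moves(5) + 1) + 1) + 1
= 2 * (2 * (2 * (2 * tower_moves(4) + 1) + 1) + 1) + 1
= 2 * (2 * (2 * (2 * (2 * tower_moves(3) + 1) + 1) + 1) + 1) + 1
= 2 * (2 * (2 * (2 * (2 * (2 * tower_moves(2) + 1) + 1) + 1) + 1) + 1) + 1
= 2 * (2 * (2 * (2 * (2 * (2 * (2 * tower_moves(1) + 1) + 1) + 1) + 1) + 1) + 1) + 1
Now compute bottom-up:
tower_moves(1) = 1
tower_moves(2) = 2 * 1 + 1 = 3
tower_moves(3) = 2 * 3 + 1 = 7
tower_moves(4) = 2 * 7 + 1 = 15
tower_moves(5) = 2 * 15 + 1 = 31
tower_moves(6) = 2 * 31 + 1 = 63
tower_moves(7) = 2 * 63 + 1 = 127
tower_moves(8) = 2 * 127 + 1 = 255
= 255


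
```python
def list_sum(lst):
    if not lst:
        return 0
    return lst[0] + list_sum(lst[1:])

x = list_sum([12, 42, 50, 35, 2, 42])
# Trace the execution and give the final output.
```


list_sum([12, 42, 50, 35, 2, 42])
= 12 + list_sum([42, 50, 35, 2, 42])
= 12 + 42 + list_sum([50, 35, 2, 42])
= 12 + 42 + 50 + list_sum([35, 2, 42])
= 12 + 42 + 50 + 35 + list_sum([2, 42])
= 12 + 42 + 50 + 35 + 2 + list_sum([42])
= 12 + 42 + 50 + 35 + 2 + 42 + list_sum([])
= 12 + 42 + 50 + 35 + 2 + 42 + 0
= 183


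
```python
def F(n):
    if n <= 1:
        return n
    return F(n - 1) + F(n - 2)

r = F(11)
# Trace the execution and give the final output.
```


F(11)
= F(10) + F(9)
= (F(9) + F(8)) + F(9)
Computing bottom-up: F(0)=0, F(1)=1, F(2)=1, F(3)=2, F(4)=3, F(5)=5, F(6)=8, F(7)=13, F(8)=21, F(9)=34, F(10)=55, F(11)=89
= 89


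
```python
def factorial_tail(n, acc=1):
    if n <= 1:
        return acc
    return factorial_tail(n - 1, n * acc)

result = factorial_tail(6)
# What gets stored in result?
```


factorial_tail(6, 1)
= factorial_tail(5, 6 * 1) = factorial_tail(5, 6)
= factorial_tail(4, 5 * 6) = factorial_tail(4, 30)
= factorial_tail(3, 4 * 30) = factorial_tail(3, 120)
= factorial_tail(2, 3 * 120) = factorial_tail(2, 360)
= factorial_tail(1, 2 * 360) = factorial_tail(1, 720)
n <= 1, return acc = 720


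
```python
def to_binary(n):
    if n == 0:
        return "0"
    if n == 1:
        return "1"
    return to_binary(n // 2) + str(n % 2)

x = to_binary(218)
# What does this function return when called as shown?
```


to_binary(218)
= to_binary(109) + "0"
= to_binary(54) + "1" + "0"
= to_binary(27) + "0" + "1" + "0"
= to_binary(13) + "1" + "0" + "1" + "0"
= to_binary(6) + "1" + "1" + "0" + "1" + "0"
= to_binary(3) + "0" + "1" + "1" + "0" + "1" + "0"
= to_binary(1) + "1" + "0" + "1" + "1" + "0" + "1" + "0"
= "1" + "1" + "0" + "1" + "1" + "0" + "1" + "0"
= "11011010"


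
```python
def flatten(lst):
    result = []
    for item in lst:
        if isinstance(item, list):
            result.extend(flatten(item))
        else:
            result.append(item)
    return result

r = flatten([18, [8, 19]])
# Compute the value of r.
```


flatten([18, [8, 19]])
Processing each element:
  18 is not a list -> append 18
  [8, 19] is a list -> flatten recursively -> [8, 19]
= [18, 8, 19]


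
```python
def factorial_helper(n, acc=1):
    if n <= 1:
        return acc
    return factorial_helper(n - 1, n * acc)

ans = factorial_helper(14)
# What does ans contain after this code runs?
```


factorial_helper(14, 1)
= factorial_helper(13, 14 * 1) = factorial_helper(13, 14)
= factorial_helper(12, 13 * 14) = factorial_helper(12, 182)
= factorial_helper(11, 12 * 182) = factorial_helper(11, 2184)
= factorial_helper(10, 11 * 2184) = factorial_helper(10, 24024)
= factorial_helper(9, 10 * 24024) = factorial_helper(9, 240240)
= factorial_helper(8, 9 * 240240) = factorial_helper(8, 2162160)
= factorial_helper(7, 8 * 2162160) = factorial_helper(7, 17297280)
= factorial_helper(6, 7 * 17297280) = factorial_helper(6, 121080960)
= factorial_helper(5, 6 * 121080960) = factorial_helper(5, 726485760)
= factorial_helper(4, 5 * 726485760) = factorial_helper(4, 3632428800)
= factorial_helper(3, 4 * 3632428800) = factorial_helper(3, 14529715200)
= factorial_helper(2, 3 * 14529715200) = factorial_helper(2, 43589145600)
= factorial_helper(1, 2 * 43589145600) = factorial_helper(1, 87178291200)
n <= 1, return acc = 87178291200


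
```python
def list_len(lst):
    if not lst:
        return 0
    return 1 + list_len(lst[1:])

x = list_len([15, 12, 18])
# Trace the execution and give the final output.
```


list_len([15, 12, 18])
= 1 + list_len([12, 18])
= 1 + 1 + list_len([18])
= 1 + 1 + 1 + list_len([])
= 1 + 1 + 1 + 0
= 3


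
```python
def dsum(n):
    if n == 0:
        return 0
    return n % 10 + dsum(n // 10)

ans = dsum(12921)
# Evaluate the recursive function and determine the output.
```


dsum(12921)
= 1 + dsum(1292)
= 1 + 2 + dsum(129)
= 1 + 2 + 9 + dsum(12)
= 1 + 2 + 9 + 2 + dsum(1)
= 1 + 2 + 9 + 2 + 1 + dsum(0)
= 1 + 2 + 9 + 2 + 1 + 0
= 15


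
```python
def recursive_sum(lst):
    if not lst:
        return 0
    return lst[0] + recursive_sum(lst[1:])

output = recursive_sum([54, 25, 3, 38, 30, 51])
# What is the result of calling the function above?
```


recursive_sum([54, 25, 3, 38, 30, 51])
= 54 + recursive_sum([25, 3, 38, 30, 51])
= 54 + 25 + recursive_sum([3, 38, 30, 51])
= 54 + 25 + 3 + recursive_sum([38, 30, 51])
= 54 + 25 + 3 + 38 + recursive_sum([30, 51])
= 54 + 25 + 3 + 38 + 30 + recursive_sum([51])
= 54 + 25 + 3 + 38 + 30 + 51 + recursive_sum([])
= 54 + 25 + 3 + 38 + 30 + 51 + 0
= 201


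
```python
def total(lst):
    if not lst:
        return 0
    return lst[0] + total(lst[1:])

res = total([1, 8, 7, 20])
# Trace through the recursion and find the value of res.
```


total([1, 8, 7, 20])
= 1 + total([8, 7, 20])
= 1 + 8 + total([7, 20])
= 1 + 8 + 7 + total([20])
= 1 + 8 + 7 + 20 + total([])
= 1 + 8 + 7 + 20 + 0
= 36


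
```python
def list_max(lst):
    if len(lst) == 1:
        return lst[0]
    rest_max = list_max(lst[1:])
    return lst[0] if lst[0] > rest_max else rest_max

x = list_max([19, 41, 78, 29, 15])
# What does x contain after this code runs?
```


list_max([19, 41, 78, 29, 15])
= compare 19 with list_max([41, 78, 29, 15])
= compare 41 with list_max([78, 29, 15])
= compare 78 with list_max([29, 15])
= compare 29 with list_max([15])
Base: list_max([15]) = 15
compare 29 with 15: max = 29
compare 78 with 29: max = 78
compare 41 with 78: max = 78
compare 19 with 78: max = 78
= 78


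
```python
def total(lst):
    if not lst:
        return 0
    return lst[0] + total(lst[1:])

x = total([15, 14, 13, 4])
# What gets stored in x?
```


total([15, 14, 13, 4])
= 15 + total([14, 13, 4])
= 15 + 14 + total([13, 4])
= 15 + 14 + 13 + total([4])
= 15 + 14 + 13 + 4 + total([])
= 15 + 14 + 13 + 4 + 0
= 46


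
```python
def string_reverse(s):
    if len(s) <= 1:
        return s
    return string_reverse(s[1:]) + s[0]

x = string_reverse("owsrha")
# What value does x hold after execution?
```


string_reverse("owsrha")
= string_reverse("wsrha") + "o"
= string_reverse("srha") + "w" + "o"
= string_reverse("rha") + "s" + "w" + "o"
= string_reverse("ha") + "r" + "s" + "w" + "o"
= string_reverse("a") + "h" + "r" + "s" + "w" + "o"
= "a" + "h" + "r" + "s" + "w" + "o"
= "ahrswo"


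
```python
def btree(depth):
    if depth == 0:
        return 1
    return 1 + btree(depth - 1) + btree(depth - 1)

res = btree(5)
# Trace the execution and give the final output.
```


btree(5)
= 1 + btree(4) + btree(4)
= 1 + 2 * btree(4)
btree(k) = 2^(k+1) - 1
btree(0) = 1
btree(1) = 3
btree(2) = 7
btree(3) = 15
btree(4) = 31
btree(5) = 2^6 - 1 = 63


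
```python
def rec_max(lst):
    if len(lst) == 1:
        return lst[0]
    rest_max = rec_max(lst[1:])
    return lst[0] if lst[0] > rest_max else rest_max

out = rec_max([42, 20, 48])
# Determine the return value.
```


rec_max([42, 20, 48])
= compare 42 with rec_max([20, 48])
= compare 20 with rec_max([48])
Base: rec_max([48]) = 48
compare 20 with 48: max = 48
compare 42 with 48: max = 48
= 48


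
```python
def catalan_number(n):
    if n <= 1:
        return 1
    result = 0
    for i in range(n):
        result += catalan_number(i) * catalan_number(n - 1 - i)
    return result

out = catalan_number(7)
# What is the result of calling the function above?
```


catalan_number(7)
= sum of catalan_number(i) * catalan_number(7-1-i) for i in 0..6
First compute sub-values bottom-up:
  catalan_number(0) = 1, catalan_number(1) = 1
  catalan_number(2) = 1*1 + 1*1 = 2
  catalan_number(3) = 1*2 + 1*1 + 2*1 = 5
  catalan_number(4) = 1*5 + 1*2 + 2*1 + 5*1 = 14
  catalan_number(5) = 1*14 + 1*5 + 2*2 + 5*1 + 14*1 = 42
  catalan_number(6) = 1*42 + 1*14 + 2*5 + 5*2 + 14*1 + 42*1 = 132
Now catalan_number(7):
  catalan_number(0)*catalan_number(6) = 1*132 = 132
  catalan_number(1)*catalan_number(5) = 1*42 = 42
  catalan_number(2)*catalan_number(4) = 2*14 = 28
  catalan_number(3)*catalan_number(3) = 5*5 = 25
  catalan_number(4)*catalan_number(2) = 14*2 = 28
  catalan_number(5)*catalan_number(1) = 42*1 = 42
  catalan_number(6)*catalan_number(0) = 132*1 = 132
= 132 + 42 + 28 + 25 + 28 + 42 + 132
= 429


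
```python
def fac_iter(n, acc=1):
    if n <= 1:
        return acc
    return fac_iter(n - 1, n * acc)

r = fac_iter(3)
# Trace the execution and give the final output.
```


fac_iter(3, 1)
= fac_iter(2, 3 * 1) = fac_iter(2, 3)
= fac_iter(1, 2 * 3) = fac_iter(1, 6)
n <= 1, return acc = 6


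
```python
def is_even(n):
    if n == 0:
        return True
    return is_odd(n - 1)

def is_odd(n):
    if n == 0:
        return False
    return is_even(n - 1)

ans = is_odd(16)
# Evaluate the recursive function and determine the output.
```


is_odd(16)
= is_even(15)
= is_odd(14)
= is_even(13)
= is_odd(12)
= is_even(11)
= is_odd(10)
= is_even(9)
= is_odd(8)
= is_even(7)
= is_odd(6)
= is_even(5)
= is_odd(4)
= is_even(3)
= is_odd(2)
= is_even(1)
= is_odd(0)
n == 0: return False
= False


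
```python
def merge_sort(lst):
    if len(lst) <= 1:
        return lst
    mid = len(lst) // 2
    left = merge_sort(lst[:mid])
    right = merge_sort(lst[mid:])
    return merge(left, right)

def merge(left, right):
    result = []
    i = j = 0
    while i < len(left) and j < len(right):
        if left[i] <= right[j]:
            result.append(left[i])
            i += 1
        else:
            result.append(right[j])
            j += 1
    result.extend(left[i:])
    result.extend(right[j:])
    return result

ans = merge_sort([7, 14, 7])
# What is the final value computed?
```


merge_sort([7, 14, 7])
Split into [7] and [14, 7]
Left sorted: [7]
Right sorted: [7, 14]
Merge [7] and [7, 14]
= [7, 7, 14]


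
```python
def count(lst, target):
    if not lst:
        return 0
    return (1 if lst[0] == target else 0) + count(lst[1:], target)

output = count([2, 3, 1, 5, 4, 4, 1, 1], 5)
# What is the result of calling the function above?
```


count([2, 3, 1, 5, 4, 4, 1, 1], 5)
lst[0]=2 != 5: 0 + count([3, 1, 5, 4, 4, 1, 1], 5)
lst[0]=3 != 5: 0 + count([1, 5, 4, 4, 1, 1], 5)
lst[0]=1 != 5: 0 + count([5, 4, 4, 1, 1], 5)
lst[0]=5 == 5: 1 + count([4, 4, 1, 1], 5)
lst[0]=4 != 5: 0 + count([4, 1, 1], 5)
lst[0]=4 != 5: 0 + count([1, 1], 5)
lst[0]=1 != 5: 0 + count([1], 5)
lst[0]=1 != 5: 0 + count([], 5)
= 1


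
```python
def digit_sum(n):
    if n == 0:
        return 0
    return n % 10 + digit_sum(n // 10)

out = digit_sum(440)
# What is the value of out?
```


digit_sum(440)
= 0 + digit_sum(44)
= 0 + 4 + digit_sum(4)
= 0 + 4 + 4 + digit_sum(0)
= 0 + 4 + 4 + 0
= 8


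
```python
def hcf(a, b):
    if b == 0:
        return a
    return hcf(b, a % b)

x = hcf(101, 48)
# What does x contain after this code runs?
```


hcf(101, 48)
= hcf(48, 101 % 48) = hcf(48, 5)
= hcf(5, 48 % 5) = hcf(5, 3)
= hcf(3, 5 % 3) = hcf(3, 2)
= hcf(2, 3 % 2) = hcf(2, 1)
= hcf(1, 2 % 1) = hcf(1, 0)
b == 0, return a = 1


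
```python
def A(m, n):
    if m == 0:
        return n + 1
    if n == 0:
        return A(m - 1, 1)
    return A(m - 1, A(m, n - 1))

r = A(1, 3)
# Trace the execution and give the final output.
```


A(1, 3)
= A(0, A(1, 2))
First compute A(1, 2) = 4
= A(0, 4)
= 5


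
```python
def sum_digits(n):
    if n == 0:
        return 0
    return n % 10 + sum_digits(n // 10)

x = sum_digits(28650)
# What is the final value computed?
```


sum_digits(28650)
= 0 + sum_digits(2865)
= 0 + 5 + sum_digits(286)
= 0 + 5 + 6 + sum_digits(28)
= 0 + 5 + 6 + 8 + sum_digits(2)
= 0 + 5 + 6 + 8 + 2 + sum_digits(0)
= 0 + 5 + 6 + 8 + 2 + 0
= 21


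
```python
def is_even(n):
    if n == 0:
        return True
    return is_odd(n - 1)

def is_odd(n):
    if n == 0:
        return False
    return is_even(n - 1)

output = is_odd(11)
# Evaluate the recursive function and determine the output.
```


is_odd(11)
= is_even(10)
= is_odd(9)
= is_even(8)
= is_odd(7)
= is_even(6)
= is_odd(5)
= is_even(4)
= is_odd(3)
= is_even(2)
= is_odd(1)
= is_even(0)
n == 0: return True
= True


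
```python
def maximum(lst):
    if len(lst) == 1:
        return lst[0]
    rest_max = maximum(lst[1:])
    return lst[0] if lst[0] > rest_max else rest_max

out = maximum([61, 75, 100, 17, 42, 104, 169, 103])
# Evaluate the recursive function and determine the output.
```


maximum([61, 75, 100, 17, 42, 104, 169, 103])
= compare 61 with maximum([75, 100, 17, 42, 104, 169, 103])
= compare 75 with maximum([100, 17, 42, 104, 169, 103])
= compare 100 with maximum([17, 42, 104, 169, 103])
= compare 17 with maximum([42, 104, 169, 103])
= compare 42 with maximum([104, 169, 103])
= compare 104 with maximum([169, 103])
= compare 169 with maximum([103])
Base: maximum([103]) = 103
compare 169 with 103: max = 169
compare 104 with 169: max = 169
compare 42 with 169: max = 169
compare 17 with 169: max = 169
compare 100 with 169: max = 169
compare 75 with 169: max = 169
compare 61 with 169: max = 169
= 169


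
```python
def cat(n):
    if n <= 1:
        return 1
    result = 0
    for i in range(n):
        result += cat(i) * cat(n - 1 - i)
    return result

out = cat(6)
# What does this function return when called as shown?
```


cat(6)
= sum of cat(i) * cat(6-1-i) for i in 0..5
First compute sub-values bottom-up:
  cat(0) = 1, cat(1) = 1
  cat(2) = 1*1 + 1*1 = 2
  cat(3) = 1*2 + 1*1 + 2*1 = 5
  cat(4) = 1*5 + 1*2 + 2*1 + 5*1 = 14
  cat(5) = 1*14 + 1*5 + 2*2 + 5*1 + 14*1 = 42
Now cat(6):
  cat(0)*cat(5) = 1*42 = 42
  cat(1)*cat(4) = 1*14 = 14
  cat(2)*cat(3) = 2*5 = 10
  cat(3)*cat(2) = 5*2 = 10
  cat(4)*cat(1) = 14*1 = 14
  cat(5)*cat(0) = 42*1 = 42
= 42 + 14 + 10 + 10 + 14 + 42
= 132


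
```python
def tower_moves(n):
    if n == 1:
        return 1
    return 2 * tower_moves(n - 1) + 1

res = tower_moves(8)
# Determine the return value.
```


tower_moves(8)
= 2 * tower_moves(7) + 1
= 2 * (2 * tower_moves(6) + 1) + 1
= 2 * (2 * (2 * tower_moves(5) + 1) + 1) + 1
= 2 * (2 * (2 * (2 * tower_moves(4) + 1) + 1) + 1) + 1
= 2 * (2 * (2 * (2 * (2 * tower_moves(3) + 1) + 1) + 1) + 1) + 1
= 2 * (2 * (2 * (2 * (2 * (2 * tower_moves(2) + 1) + 1) + 1) + 1) + 1) + 1
= 2 * (2 * (2 * (2 * (2 * (2 * (2 * tower_moves(1) + 1) + 1) + 1) + 1) + 1) + 1) + 1
Now compute bottom-up:
tower_moves(1) = 1
tower_moves(2) = 2 * 1 + 1 = 3
tower_moves(3) = 2 * 3 + 1 = 7
tower_moves(4) = 2 * 7 + 1 = 15
tower_moves(5) = 2 * 15 + 1 = 31
tower_moves(6) = 2 * 31 + 1 = 63
tower_moves(7) = 2 * 63 + 1 = 127
tower_moves(8) = 2 * 127 + 1 = 255
= 255


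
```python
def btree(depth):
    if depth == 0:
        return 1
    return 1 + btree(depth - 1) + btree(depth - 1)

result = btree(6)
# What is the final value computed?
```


btree(6)
= 1 + btree(5) + btree(5)
= 1 + 2 * btree(5)
btree(k) = 2^(k+1) - 1
btree(0) = 1
btree(1) = 3
btree(2) = 7
btree(3) = 15
btree(4) = 31
btree(6) = 2^7 - 1 = 127


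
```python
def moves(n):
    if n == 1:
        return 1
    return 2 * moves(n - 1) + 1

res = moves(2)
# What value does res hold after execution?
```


moves(2)
= 2 * moves(1) + 1
Now compute bottom-up:
moves(1) = 1
moves(2) = 2 * 1 + 1 = 3
= 3


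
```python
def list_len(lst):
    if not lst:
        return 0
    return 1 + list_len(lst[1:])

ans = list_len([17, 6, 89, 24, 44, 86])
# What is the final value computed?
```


list_len([17, 6, 89, 24, 44, 86])
= 1 + list_len([6, 89, 24, 44, 86])
= 1 + 1 + list_len([89, 24, 44, 86])
= 1 + 1 + 1 + list_len([24, 44, 86])
= 1 + 1 + 1 + 1 + list_len([44, 86])
= 1 + 1 + 1 + 1 + 1 + list_len([86])
= 1 + 1 + 1 + 1 + 1 + 1 + list_len([])
= 1 + 1 + 1 + 1 + 1 + 1 + 0
= 6
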